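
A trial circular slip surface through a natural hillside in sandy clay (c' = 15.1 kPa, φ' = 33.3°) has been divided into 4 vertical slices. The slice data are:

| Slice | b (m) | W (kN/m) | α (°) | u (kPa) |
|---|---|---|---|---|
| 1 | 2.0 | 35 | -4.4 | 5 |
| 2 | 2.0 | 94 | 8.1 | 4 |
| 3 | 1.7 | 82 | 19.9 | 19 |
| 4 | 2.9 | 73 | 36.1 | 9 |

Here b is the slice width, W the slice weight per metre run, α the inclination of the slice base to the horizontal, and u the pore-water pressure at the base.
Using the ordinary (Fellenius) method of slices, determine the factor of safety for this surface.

FS = 3.19

Ordinary method of slices: FS = Σ[c'·Δl_i + (W_i cosα_i − u_i·Δl_i)·tanφ'] / Σ W_i sinα_i, with Δl_i = b_i / cosα_i.
Slice 1: Δl = 2.0/cos(-4.4°) = 2.006 m; N'_1 = 35·cos(-4.4°) − 5·2.006 = 24.9; c'Δl = 30.29; W sinα = -2.7
Slice 2: Δl = 2.0/cos8.1° = 2.020 m; N'_2 = 94·cos8.1° − 4·2.020 = 85.0; c'Δl = 30.50; W sinα = 13.2
Slice 3: Δl = 1.7/cos19.9° = 1.808 m; N'_3 = 82·cos19.9° − 19·1.808 = 42.8; c'Δl = 27.30; W sinα = 27.9
Slice 4: Δl = 2.9/cos36.1° = 3.589 m; N'_4 = 73·cos36.1° − 9·3.589 = 26.7; c'Δl = 54.20; W sinα = 43.0
Σc'Δl = 142.3 kN/m; ΣN' = 179.3 kN/m; ΣW sinα = 81.5 kN/m
Resisting = 142.3 + 179.3·tan33.3° = 142.3 + 117.8 = 260.1 kN/m
FS = 260.1 / 81.5 = 3.192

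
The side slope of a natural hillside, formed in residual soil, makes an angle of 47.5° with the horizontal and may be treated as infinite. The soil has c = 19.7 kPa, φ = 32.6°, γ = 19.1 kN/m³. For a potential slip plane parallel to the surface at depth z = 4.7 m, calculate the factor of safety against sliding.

FS = 1.03

For an infinite slope with a slip plane parallel to the surface (no pore pressure): FS = [c + γz cos²β tanφ] / [γz sinβ cosβ].
γz = 19.1·4.7 = 89.77 kN/m²
Numerator = 19.7 + 89.77·cos²47.5°·tan32.6° = 19.7 + 89.77·0.4564·0.6395 = 45.903 kPa
Denominator = 89.77·sin47.5°·cos47.5° = 89.77·0.7373·0.6756 = 44.714 kPa
FS = 45.903 / 44.714 = 1.027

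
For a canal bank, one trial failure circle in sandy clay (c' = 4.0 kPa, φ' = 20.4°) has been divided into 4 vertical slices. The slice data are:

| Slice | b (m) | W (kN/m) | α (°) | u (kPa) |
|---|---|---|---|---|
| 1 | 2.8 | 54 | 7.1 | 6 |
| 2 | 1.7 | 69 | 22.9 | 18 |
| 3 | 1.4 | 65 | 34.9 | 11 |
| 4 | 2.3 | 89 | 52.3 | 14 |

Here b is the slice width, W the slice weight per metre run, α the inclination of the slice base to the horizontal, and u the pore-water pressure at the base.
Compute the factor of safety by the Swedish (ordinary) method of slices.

FS = 0.56

Ordinary method of slices: FS = Σ[c'·Δl_i + (W_i cosα_i − u_i·Δl_i)·tanφ'] / Σ W_i sinα_i, with Δl_i = b_i / cosα_i.
Slice 1: Δl = 2.8/cos7.1° = 2.822 m; N'_1 = 54·cos7.1° − 6·2.822 = 36.7; c'Δl = 11.29; W sinα = 6.7
Slice 2: Δl = 1.7/cos22.9° = 1.845 m; N'_2 = 69·cos22.9° − 18·1.845 = 30.3; c'Δl = 7.38; W sinα = 26.8
Slice 3: Δl = 1.4/cos34.9° = 1.707 m; N'_3 = 65·cos34.9° − 11·1.707 = 34.5; c'Δl = 6.83; W sinα = 37.2
Slice 4: Δl = 2.3/cos52.3° = 3.761 m; N'_4 = 89·cos52.3° − 14·3.761 = 1.8; c'Δl = 15.04; W sinα = 70.4
Σc'Δl = 40.5 kN/m; ΣN' = 103.3 kN/m; ΣW sinα = 141.1 kN/m
Resisting = 40.5 + 103.3·tan20.4° = 40.5 + 38.4 = 79.0 kN/m
FS = 79.0 / 141.1 = 0.559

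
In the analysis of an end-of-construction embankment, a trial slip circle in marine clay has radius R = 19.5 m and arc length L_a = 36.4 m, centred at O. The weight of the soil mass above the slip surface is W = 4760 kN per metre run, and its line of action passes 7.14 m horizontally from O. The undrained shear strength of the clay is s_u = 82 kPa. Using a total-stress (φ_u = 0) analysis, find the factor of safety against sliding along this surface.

Taking moments about the centre O, the resisting moment is provided by the undrained shear strength acting along the arc:
M_R = s_u·L_a·R = 82·36.40·19.5 = 58203.6 kN·m/m
M_D = W·d = 4760·7.14 = 33986.4 kN·m/m
FS = M_R / M_D = 58203.6 / 33986.4 = 1.713

FS = 1.71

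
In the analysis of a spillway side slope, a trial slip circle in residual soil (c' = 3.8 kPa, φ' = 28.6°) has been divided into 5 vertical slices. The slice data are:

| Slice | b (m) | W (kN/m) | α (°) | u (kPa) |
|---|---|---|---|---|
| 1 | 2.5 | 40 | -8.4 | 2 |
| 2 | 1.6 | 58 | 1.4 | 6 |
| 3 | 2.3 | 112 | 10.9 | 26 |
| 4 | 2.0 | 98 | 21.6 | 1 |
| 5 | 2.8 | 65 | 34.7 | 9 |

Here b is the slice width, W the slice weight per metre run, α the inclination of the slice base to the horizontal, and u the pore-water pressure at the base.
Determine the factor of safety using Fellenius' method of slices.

FS = 1.99

Ordinary method of slices: FS = Σ[c'·Δl_i + (W_i cosα_i − u_i·Δl_i)·tanφ'] / Σ W_i sinα_i, with Δl_i = b_i / cosα_i.
Slice 1: Δl = 2.5/cos(-8.4°) = 2.527 m; N'_1 = 40·cos(-8.4°) − 2·2.527 = 34.5; c'Δl = 9.60; W sinα = -5.8
Slice 2: Δl = 1.6/cos1.4° = 1.600 m; N'_2 = 58·cos1.4° − 6·1.600 = 48.4; c'Δl = 6.08; W sinα = 1.4
Slice 3: Δl = 2.3/cos10.9° = 2.342 m; N'_3 = 112·cos10.9° − 26·2.342 = 49.1; c'Δl = 8.90; W sinα = 21.2
Slice 4: Δl = 2.0/cos21.6° = 2.151 m; N'_4 = 98·cos21.6° − 1·2.151 = 89.0; c'Δl = 8.17; W sinα = 36.1
Slice 5: Δl = 2.8/cos34.7° = 3.406 m; N'_5 = 65·cos34.7° − 9·3.406 = 22.8; c'Δl = 12.94; W sinα = 37.0
Σc'Δl = 45.7 kN/m; ΣN' = 243.7 kN/m; ΣW sinα = 89.8 kN/m
Resisting = 45.7 + 243.7·tan28.6° = 45.7 + 132.9 = 178.6 kN/m
FS = 178.6 / 89.8 = 1.988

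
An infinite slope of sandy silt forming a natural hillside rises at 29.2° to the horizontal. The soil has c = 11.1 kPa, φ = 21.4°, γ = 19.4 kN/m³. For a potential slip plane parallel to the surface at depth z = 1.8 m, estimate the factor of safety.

For an infinite slope with a slip plane parallel to the surface (no pore pressure): FS = [c + γz cos²β tanφ] / [γz sinβ cosβ].
γz = 19.4·1.8 = 34.92 kN/m²
Numerator = 11.1 + 34.92·cos²29.2°·tan21.4° = 11.1 + 34.92·0.7620·0.3919 = 21.528 kPa
Denominator = 34.92·sin29.2°·cos29.2° = 34.92·0.4879·0.8729 = 14.871 kPa
FS = 21.528 / 14.871 = 1.448

FS = 1.45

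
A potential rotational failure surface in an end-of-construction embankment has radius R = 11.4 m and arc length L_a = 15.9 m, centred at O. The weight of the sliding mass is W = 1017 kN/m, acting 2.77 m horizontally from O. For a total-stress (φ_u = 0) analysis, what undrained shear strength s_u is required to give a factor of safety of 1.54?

FS = s_u·L_a·R / (W·d), so s_u = FS·W·d / (L_a·R).
s_u = 1.54·1017·2.77 / (15.90·11.4) = 4338.3 / 181.26 = 23.93 kPa

s_u = 23.9 kPa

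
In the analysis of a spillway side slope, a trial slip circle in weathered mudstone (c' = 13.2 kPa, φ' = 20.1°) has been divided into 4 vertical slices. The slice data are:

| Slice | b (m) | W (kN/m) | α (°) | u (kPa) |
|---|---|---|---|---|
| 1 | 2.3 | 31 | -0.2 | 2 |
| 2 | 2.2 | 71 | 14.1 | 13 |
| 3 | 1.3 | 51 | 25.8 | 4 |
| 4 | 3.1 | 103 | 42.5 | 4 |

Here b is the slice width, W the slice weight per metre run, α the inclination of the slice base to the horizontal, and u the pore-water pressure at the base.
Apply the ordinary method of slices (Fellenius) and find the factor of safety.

Ordinary method of slices: FS = Σ[c'·Δl_i + (W_i cosα_i − u_i·Δl_i)·tanφ'] / Σ W_i sinα_i, with Δl_i = b_i / cosα_i.
Slice 1: Δl = 2.3/cos(-0.2°) = 2.300 m; N'_1 = 31·cos(-0.2°) − 2·2.300 = 26.4; c'Δl = 30.36; W sinα = -0.1
Slice 2: Δl = 2.2/cos14.1° = 2.268 m; N'_2 = 71·cos14.1° − 13·2.268 = 39.4; c'Δl = 29.94; W sinα = 17.3
Slice 3: Δl = 1.3/cos25.8° = 1.444 m; N'_3 = 51·cos25.8° − 4·1.444 = 40.1; c'Δl = 19.06; W sinα = 22.2
Slice 4: Δl = 3.1/cos42.5° = 4.205 m; N'_4 = 103·cos42.5° − 4·4.205 = 59.1; c'Δl = 55.50; W sinα = 69.6
Σc'Δl = 134.9 kN/m; ΣN' = 165.0 kN/m; ΣW sinα = 109.0 kN/m
Resisting = 134.9 + 165.0·tan20.1° = 134.9 + 60.4 = 195.3 kN/m
FS = 195.3 / 109.0 = 1.792

FS = 1.79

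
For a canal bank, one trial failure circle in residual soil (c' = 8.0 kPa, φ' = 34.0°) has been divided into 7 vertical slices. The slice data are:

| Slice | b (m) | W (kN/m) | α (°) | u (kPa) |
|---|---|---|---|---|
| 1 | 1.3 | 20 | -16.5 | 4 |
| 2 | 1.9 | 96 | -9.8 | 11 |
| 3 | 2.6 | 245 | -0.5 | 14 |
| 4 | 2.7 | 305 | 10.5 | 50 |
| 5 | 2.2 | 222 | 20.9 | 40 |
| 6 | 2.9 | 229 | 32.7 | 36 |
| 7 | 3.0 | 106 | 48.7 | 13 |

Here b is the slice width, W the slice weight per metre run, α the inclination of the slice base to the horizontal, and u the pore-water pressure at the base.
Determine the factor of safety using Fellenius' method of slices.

FS = 1.88

Ordinary method of slices: FS = Σ[c'·Δl_i + (W_i cosα_i − u_i·Δl_i)·tanφ'] / Σ W_i sinα_i, with Δl_i = b_i / cosα_i.
Slice 1: Δl = 1.3/cos(-16.5°) = 1.356 m; N'_1 = 20·cos(-16.5°) − 4·1.356 = 13.8; c'Δl = 10.85; W sinα = -5.7
Slice 2: Δl = 1.9/cos(-9.8°) = 1.928 m; N'_2 = 96·cos(-9.8°) − 11·1.928 = 73.4; c'Δl = 15.43; W sinα = -16.3
Slice 3: Δl = 2.6/cos(-0.5°) = 2.600 m; N'_3 = 245·cos(-0.5°) − 14·2.600 = 208.6; c'Δl = 20.80; W sinα = -2.1
Slice 4: Δl = 2.7/cos10.5° = 2.746 m; N'_4 = 305·cos10.5° − 50·2.746 = 162.6; c'Δl = 21.97; W sinα = 55.6
Slice 5: Δl = 2.2/cos20.9° = 2.355 m; N'_5 = 222·cos20.9° − 40·2.355 = 113.2; c'Δl = 18.84; W sinα = 79.2
Slice 6: Δl = 2.9/cos32.7° = 3.446 m; N'_6 = 229·cos32.7° − 36·3.446 = 68.6; c'Δl = 27.57; W sinα = 123.7
Slice 7: Δl = 3.0/cos48.7° = 4.545 m; N'_7 = 106·cos48.7° − 13·4.545 = 10.9; c'Δl = 36.36; W sinα = 79.6
Σc'Δl = 151.8 kN/m; ΣN' = 651.0 kN/m; ΣW sinα = 314.0 kN/m
Resisting = 151.8 + 651.0·tan34.0° = 151.8 + 439.1 = 590.9 kN/m
FS = 590.9 / 314.0 = 1.882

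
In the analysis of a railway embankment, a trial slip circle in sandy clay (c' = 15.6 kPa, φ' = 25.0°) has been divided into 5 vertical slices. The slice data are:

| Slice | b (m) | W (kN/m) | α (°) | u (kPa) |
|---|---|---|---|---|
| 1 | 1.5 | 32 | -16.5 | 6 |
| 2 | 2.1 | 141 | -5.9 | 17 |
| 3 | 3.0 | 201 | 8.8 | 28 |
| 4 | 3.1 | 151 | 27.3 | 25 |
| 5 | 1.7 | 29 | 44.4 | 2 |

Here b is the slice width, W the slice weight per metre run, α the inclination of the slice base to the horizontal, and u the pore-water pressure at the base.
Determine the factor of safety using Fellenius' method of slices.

Ordinary method of slices: FS = Σ[c'·Δl_i + (W_i cosα_i − u_i·Δl_i)·tanφ'] / Σ W_i sinα_i, with Δl_i = b_i / cosα_i.
Slice 1: Δl = 1.5/cos(-16.5°) = 1.564 m; N'_1 = 32·cos(-16.5°) − 6·1.564 = 21.3; c'Δl = 24.41; W sinα = -9.1
Slice 2: Δl = 2.1/cos(-5.9°) = 2.111 m; N'_2 = 141·cos(-5.9°) − 17·2.111 = 104.4; c'Δl = 32.93; W sinα = -14.5
Slice 3: Δl = 3.0/cos8.8° = 3.036 m; N'_3 = 201·cos8.8° − 28·3.036 = 113.6; c'Δl = 47.36; W sinα = 30.8
Slice 4: Δl = 3.1/cos27.3° = 3.489 m; N'_4 = 151·cos27.3° − 25·3.489 = 47.0; c'Δl = 54.42; W sinα = 69.3
Slice 5: Δl = 1.7/cos44.4° = 2.379 m; N'_5 = 29·cos44.4° − 2·2.379 = 16.0; c'Δl = 37.12; W sinα = 20.3
Σc'Δl = 196.2 kN/m; ΣN' = 302.2 kN/m; ΣW sinα = 96.7 kN/m
Resisting = 196.2 + 302.2·tan25.0° = 196.2 + 140.9 = 337.2 kN/m
FS = 337.2 / 96.7 = 3.486

FS = 3.49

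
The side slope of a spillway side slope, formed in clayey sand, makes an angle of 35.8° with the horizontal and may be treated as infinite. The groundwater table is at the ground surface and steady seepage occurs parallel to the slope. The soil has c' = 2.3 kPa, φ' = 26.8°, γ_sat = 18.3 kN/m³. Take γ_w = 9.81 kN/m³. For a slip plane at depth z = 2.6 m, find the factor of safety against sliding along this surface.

FS = 0.43

With seepage parallel to the slope and the water table at the surface, the effective normal stress on the slip plane uses the buoyant unit weight γ' = γ_sat − γ_w while the driving shear stress uses γ_sat:
FS = [c' + γ' z cos²β tanφ'] / [γ_sat z sinβ cosβ]
γ' = 18.3 − 9.81 = 8.49 kN/m³
Numerator = 2.3 + 8.49·2.6·cos²35.8°·tan26.8° = 2.3 + 8.49·2.6·0.6578·0.5051 = 9.635 kPa
Denominator = 18.3·2.6·sin35.8°·cos35.8° = 18.3·2.6·0.5850·0.8111 = 22.574 kPa
FS = 9.635 / 22.574 = 0.427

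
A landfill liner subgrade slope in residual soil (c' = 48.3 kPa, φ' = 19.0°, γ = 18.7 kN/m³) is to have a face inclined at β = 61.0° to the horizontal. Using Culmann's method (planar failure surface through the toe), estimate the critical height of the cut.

Culmann's analysis gives the critical failure plane at α_cr = (β + φ')/2 = (61.0 + 19.0)/2 = 40.0°, and the critical height
H_c = (4c'/γ) · sinβ cosφ' / [1 − cos(β − φ')]
    = (4·48.3/18.7) · sin61.0°·cos19.0° / [1 − cos(42.0°)]
    = 10.332 · 0.8746·0.9455 / [1 − 0.7431]
    = 10.332 · 0.8270 / 0.2569
    = 33.26 m

H_c = 33.26 m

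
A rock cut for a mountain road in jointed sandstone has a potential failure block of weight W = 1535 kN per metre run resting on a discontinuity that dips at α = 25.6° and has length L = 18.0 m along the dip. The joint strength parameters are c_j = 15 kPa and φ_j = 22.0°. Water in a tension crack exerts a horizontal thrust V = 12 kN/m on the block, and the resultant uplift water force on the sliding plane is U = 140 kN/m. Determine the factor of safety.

FS = 1.14

Resolving the block weight along and normal to the plane and applying the Mohr–Coulomb strength on the joint:
N' = W cosα − U − V sinα = 1535·cos25.6° − 140 − 12·sin25.6° = 1239.1 kN/m
Driving force T = W sinα + V cosα = 1535·sin25.6° + 12·cos25.6° = 674.1 kN/m
Resisting force R = c_j·L + N'·tanφ_j = 15·18.0 + 1239.1·tan22.0° = 270.0 + 500.6 = 770.6 kN/m
FS = R / T = 770.6 / 674.1 = 1.143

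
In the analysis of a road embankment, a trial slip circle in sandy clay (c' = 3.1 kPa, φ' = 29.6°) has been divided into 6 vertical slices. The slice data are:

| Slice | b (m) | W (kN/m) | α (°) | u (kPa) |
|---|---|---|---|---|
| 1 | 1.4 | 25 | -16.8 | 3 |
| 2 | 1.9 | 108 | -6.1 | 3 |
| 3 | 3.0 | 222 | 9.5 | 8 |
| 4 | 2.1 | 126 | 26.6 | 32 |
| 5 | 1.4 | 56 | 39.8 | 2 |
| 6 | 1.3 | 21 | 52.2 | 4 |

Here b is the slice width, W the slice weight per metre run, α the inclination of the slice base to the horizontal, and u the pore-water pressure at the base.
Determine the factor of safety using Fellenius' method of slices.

FS = 2.09

Ordinary method of slices: FS = Σ[c'·Δl_i + (W_i cosα_i − u_i·Δl_i)·tanφ'] / Σ W_i sinα_i, with Δl_i = b_i / cosα_i.
Slice 1: Δl = 1.4/cos(-16.8°) = 1.462 m; N'_1 = 25·cos(-16.8°) − 3·1.462 = 19.5; c'Δl = 4.53; W sinα = -7.2
Slice 2: Δl = 1.9/cos(-6.1°) = 1.911 m; N'_2 = 108·cos(-6.1°) − 3·1.911 = 101.7; c'Δl = 5.92; W sinα = -11.5
Slice 3: Δl = 3.0/cos9.5° = 3.042 m; N'_3 = 222·cos9.5° − 8·3.042 = 194.6; c'Δl = 9.43; W sinα = 36.6
Slice 4: Δl = 2.1/cos26.6° = 2.349 m; N'_4 = 126·cos26.6° − 32·2.349 = 37.5; c'Δl = 7.28; W sinα = 56.4
Slice 5: Δl = 1.4/cos39.8° = 1.822 m; N'_5 = 56·cos39.8° − 2·1.822 = 39.4; c'Δl = 5.65; W sinα = 35.8
Slice 6: Δl = 1.3/cos52.2° = 2.121 m; N'_6 = 21·cos52.2° − 4·2.121 = 4.4; c'Δl = 6.58; W sinα = 16.6
Σc'Δl = 39.4 kN/m; ΣN' = 397.1 kN/m; ΣW sinα = 126.8 kN/m
Resisting = 39.4 + 397.1·tan29.6° = 39.4 + 225.6 = 265.0 kN/m
FS = 265.0 / 126.8 = 2.090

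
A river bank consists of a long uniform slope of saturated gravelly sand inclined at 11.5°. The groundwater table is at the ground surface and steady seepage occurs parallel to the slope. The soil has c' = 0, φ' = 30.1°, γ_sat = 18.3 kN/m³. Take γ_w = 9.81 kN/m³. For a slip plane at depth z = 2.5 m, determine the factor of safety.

With seepage parallel to the slope and the water table at the surface, the effective normal stress on the slip plane uses the buoyant unit weight γ' = γ_sat − γ_w while the driving shear stress uses γ_sat:
FS = [c' + γ' z cos²β tanφ'] / [γ_sat z sinβ cosβ]
(For c' = 0 this reduces to FS = (γ'/γ_sat)·tanφ'/tanβ.)
γ' = 18.3 − 9.81 = 8.49 kN/m³
Numerator = 0.0 + 8.49·2.5·cos²11.5°·tan30.1° = 0.0 + 8.49·2.5·0.9603·0.5797 = 11.815 kPa
Denominator = 18.3·2.5·sin11.5°·cos11.5° = 18.3·2.5·0.1994·0.9799 = 8.938 kPa
FS = 11.815 / 8.938 = 1.322

FS = 1.32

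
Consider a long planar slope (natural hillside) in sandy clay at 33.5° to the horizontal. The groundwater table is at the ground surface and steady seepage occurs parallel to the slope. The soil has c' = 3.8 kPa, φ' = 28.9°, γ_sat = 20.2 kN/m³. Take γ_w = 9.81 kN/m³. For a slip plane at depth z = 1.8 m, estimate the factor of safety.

FS = 0.66

With seepage parallel to the slope and the water table at the surface, the effective normal stress on the slip plane uses the buoyant unit weight γ' = γ_sat − γ_w while the driving shear stress uses γ_sat:
FS = [c' + γ' z cos²β tanφ'] / [γ_sat z sinβ cosβ]
γ' = 20.2 − 9.81 = 10.39 kN/m³
Numerator = 3.8 + 10.39·1.8·cos²33.5°·tan28.9° = 3.8 + 10.39·1.8·0.6954·0.5520 = 10.979 kPa
Denominator = 20.2·1.8·sin33.5°·cos33.5° = 20.2·1.8·0.5519·0.8339 = 16.735 kPa
FS = 10.979 / 16.735 = 0.656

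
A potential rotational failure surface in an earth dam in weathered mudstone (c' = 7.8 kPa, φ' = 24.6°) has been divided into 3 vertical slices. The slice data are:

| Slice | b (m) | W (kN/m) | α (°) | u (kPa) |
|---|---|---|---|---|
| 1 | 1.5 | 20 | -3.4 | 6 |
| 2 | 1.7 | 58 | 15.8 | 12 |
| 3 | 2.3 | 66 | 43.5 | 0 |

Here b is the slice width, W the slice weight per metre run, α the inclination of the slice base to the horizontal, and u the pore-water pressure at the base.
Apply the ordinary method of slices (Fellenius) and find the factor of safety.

Ordinary method of slices: FS = Σ[c'·Δl_i + (W_i cosα_i − u_i·Δl_i)·tanφ'] / Σ W_i sinα_i, with Δl_i = b_i / cosα_i.
Slice 1: Δl = 1.5/cos(-3.4°) = 1.503 m; N'_1 = 20·cos(-3.4°) − 6·1.503 = 10.9; c'Δl = 11.72; W sinα = -1.2
Slice 2: Δl = 1.7/cos15.8° = 1.767 m; N'_2 = 58·cos15.8° − 12·1.767 = 34.6; c'Δl = 13.78; W sinα = 15.8
Slice 3: Δl = 2.3/cos43.5° = 3.171 m; N'_3 = 66·cos43.5° − 0·3.171 = 47.9; c'Δl = 24.73; W sinα = 45.4
Σc'Δl = 50.2 kN/m; ΣN' = 93.4 kN/m; ΣW sinα = 60.0 kN/m
Resisting = 50.2 + 93.4·tan24.6° = 50.2 + 42.8 = 93.0 kN/m
FS = 93.0 / 60.0 = 1.549

FS = 1.55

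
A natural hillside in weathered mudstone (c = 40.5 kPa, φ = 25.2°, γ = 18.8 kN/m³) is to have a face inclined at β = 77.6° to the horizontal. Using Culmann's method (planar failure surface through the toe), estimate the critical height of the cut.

Culmann's analysis gives the critical failure plane at α_cr = (β + φ)/2 = (77.6 + 25.2)/2 = 51.4°, and the critical height
H_c = (4c/γ) · sinβ cosφ / [1 − cos(β − φ)]
    = (4·40.5/18.8) · sin77.6°·cos25.2° / [1 − cos(52.4°)]
    = 8.617 · 0.9767·0.9048 / [1 − 0.6101]
    = 8.617 · 0.8837 / 0.3899
    = 19.53 m

H_c = 19.53 m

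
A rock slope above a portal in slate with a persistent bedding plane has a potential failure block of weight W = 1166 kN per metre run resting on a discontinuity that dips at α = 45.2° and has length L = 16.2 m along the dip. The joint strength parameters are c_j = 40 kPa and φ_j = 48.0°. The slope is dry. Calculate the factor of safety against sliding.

Resolving the block weight along and normal to the plane and applying the Mohr–Coulomb strength on the joint:
N' = W cosα = 1166·cos45.2° = 821.6 kN/m
Driving force T = W sinα = 1166·sin45.2° = 827.4 kN/m
Resisting force R = c_j·L + N'·tanφ_j = 40·16.2 + 821.6·tan48.0° = 648.0 + 912.5 = 1560.5 kN/m
FS = R / T = 1560.5 / 827.4 = 1.886

FS = 1.89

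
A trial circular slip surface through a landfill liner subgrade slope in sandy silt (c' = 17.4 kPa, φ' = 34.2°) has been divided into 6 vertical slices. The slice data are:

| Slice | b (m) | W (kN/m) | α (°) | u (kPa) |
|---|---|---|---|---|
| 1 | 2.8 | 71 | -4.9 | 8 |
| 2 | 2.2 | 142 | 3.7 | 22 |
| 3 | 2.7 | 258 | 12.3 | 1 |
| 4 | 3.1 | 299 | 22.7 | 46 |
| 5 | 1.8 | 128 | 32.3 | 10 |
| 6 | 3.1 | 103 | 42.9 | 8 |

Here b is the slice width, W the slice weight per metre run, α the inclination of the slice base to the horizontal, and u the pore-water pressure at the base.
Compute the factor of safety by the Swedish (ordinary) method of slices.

Ordinary method of slices: FS = Σ[c'·Δl_i + (W_i cosα_i − u_i·Δl_i)·tanφ'] / Σ W_i sinα_i, with Δl_i = b_i / cosα_i.
Slice 1: Δl = 2.8/cos(-4.9°) = 2.810 m; N'_1 = 71·cos(-4.9°) − 8·2.810 = 48.3; c'Δl = 48.90; W sinα = -6.1
Slice 2: Δl = 2.2/cos3.7° = 2.205 m; N'_2 = 142·cos3.7° − 22·2.205 = 93.2; c'Δl = 38.36; W sinα = 9.2
Slice 3: Δl = 2.7/cos12.3° = 2.763 m; N'_3 = 258·cos12.3° − 1·2.763 = 249.3; c'Δl = 48.08; W sinα = 55.0
Slice 4: Δl = 3.1/cos22.7° = 3.360 m; N'_4 = 299·cos22.7° − 46·3.360 = 121.3; c'Δl = 58.47; W sinα = 115.4
Slice 5: Δl = 1.8/cos32.3° = 2.130 m; N'_5 = 128·cos32.3° − 10·2.130 = 86.9; c'Δl = 37.05; W sinα = 68.4
Slice 6: Δl = 3.1/cos42.9° = 4.232 m; N'_6 = 103·cos42.9° − 8·4.232 = 41.6; c'Δl = 73.63; W sinα = 70.1
Σc'Δl = 304.5 kN/m; ΣN' = 640.5 kN/m; ΣW sinα = 312.0 kN/m
Resisting = 304.5 + 640.5·tan34.2° = 304.5 + 435.3 = 739.8 kN/m
FS = 739.8 / 312.0 = 2.371

FS = 2.37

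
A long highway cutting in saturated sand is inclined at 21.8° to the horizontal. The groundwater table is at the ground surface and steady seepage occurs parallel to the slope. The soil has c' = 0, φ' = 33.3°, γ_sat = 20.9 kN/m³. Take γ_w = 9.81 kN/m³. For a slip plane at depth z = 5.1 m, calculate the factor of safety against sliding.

FS = 0.87

With seepage parallel to the slope and the water table at the surface, the effective normal stress on the slip plane uses the buoyant unit weight γ' = γ_sat − γ_w while the driving shear stress uses γ_sat:
FS = [c' + γ' z cos²β tanφ'] / [γ_sat z sinβ cosβ]
(For c' = 0 this reduces to FS = (γ'/γ_sat)·tanφ'/tanβ.)
γ' = 20.9 − 9.81 = 11.09 kN/m³
Numerator = 0.0 + 11.09·5.1·cos²21.8°·tan33.3° = 0.0 + 11.09·5.1·0.8621·0.6569 = 32.028 kPa
Denominator = 20.9·5.1·sin21.8°·cos21.8° = 20.9·5.1·0.3714·0.9285 = 36.753 kPa
FS = 32.028 / 36.753 = 0.871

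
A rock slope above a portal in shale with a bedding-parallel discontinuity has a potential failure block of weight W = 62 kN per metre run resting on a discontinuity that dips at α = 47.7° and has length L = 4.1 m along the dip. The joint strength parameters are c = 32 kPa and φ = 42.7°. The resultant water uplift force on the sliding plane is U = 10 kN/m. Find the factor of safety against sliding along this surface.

FS = 3.50

Resolving the block weight along and normal to the plane and applying the Mohr–Coulomb strength on the joint:
N' = W cosα − U = 62·cos47.7° − 10 = 31.7 kN/m
Driving force T = W sinα = 62·sin47.7° = 45.9 kN/m
Resisting force R = c·L + N'·tanφ = 32·4.1 + 31.7·tan42.7° = 131.2 + 29.3 = 160.5 kN/m
FS = R / T = 160.5 / 45.9 = 3.499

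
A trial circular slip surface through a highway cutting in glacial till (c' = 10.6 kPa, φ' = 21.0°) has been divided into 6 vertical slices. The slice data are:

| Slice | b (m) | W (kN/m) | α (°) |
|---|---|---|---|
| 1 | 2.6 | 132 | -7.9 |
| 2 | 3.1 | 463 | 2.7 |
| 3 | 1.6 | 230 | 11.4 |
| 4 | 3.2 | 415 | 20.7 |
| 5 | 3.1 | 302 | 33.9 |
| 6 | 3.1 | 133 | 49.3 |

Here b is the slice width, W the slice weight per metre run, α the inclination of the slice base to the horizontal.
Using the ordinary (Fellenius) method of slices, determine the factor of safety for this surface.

FS = 1.71

Ordinary method of slices: FS = Σ[c'·Δl_i + (W_i cosα_i)·tanφ'] / Σ W_i sinα_i, with Δl_i = b_i / cosα_i.
Slice 1: Δl = 2.6/cos(-7.9°) = 2.625 m; N'_1 = 132·cos(-7.9°) = 130.7; c'Δl = 27.82; W sinα = -18.1
Slice 2: Δl = 3.1/cos2.7° = 3.103 m; N'_2 = 463·cos2.7° = 462.5; c'Δl = 32.90; W sinα = 21.8
Slice 3: Δl = 1.6/cos11.4° = 1.632 m; N'_3 = 230·cos11.4° = 225.5; c'Δl = 17.30; W sinα = 45.5
Slice 4: Δl = 3.2/cos20.7° = 3.421 m; N'_4 = 415·cos20.7° = 388.2; c'Δl = 36.26; W sinα = 146.7
Slice 5: Δl = 3.1/cos33.9° = 3.735 m; N'_5 = 302·cos33.9° = 250.7; c'Δl = 39.59; W sinα = 168.4
Slice 6: Δl = 3.1/cos49.3° = 4.754 m; N'_6 = 133·cos49.3° = 86.7; c'Δl = 50.39; W sinα = 100.8
Σc'Δl = 204.3 kN/m; ΣN' = 1544.3 kN/m; ΣW sinα = 465.1 kN/m
Resisting = 204.3 + 1544.3·tan21.0° = 204.3 + 592.8 = 797.1 kN/m
FS = 797.1 / 465.1 = 1.714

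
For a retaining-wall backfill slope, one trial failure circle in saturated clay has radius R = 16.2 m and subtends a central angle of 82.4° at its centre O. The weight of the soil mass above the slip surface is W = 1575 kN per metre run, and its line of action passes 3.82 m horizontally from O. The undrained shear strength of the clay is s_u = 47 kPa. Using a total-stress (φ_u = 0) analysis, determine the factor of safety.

FS = 2.95

Taking moments about the centre O, the resisting moment is provided by the undrained shear strength acting along the arc:
Arc length L_a = R·θ = 16.2·(82.4°·π/180) = 16.2·1.4382 = 23.30 m
M_R = s_u·L_a·R = 47·23.30·16.2 = 17739.1 kN·m/m
M_D = W·d = 1575·3.82 = 6016.5 kN·m/m
FS = M_R / M_D = 17739.1 / 6016.5 = 2.948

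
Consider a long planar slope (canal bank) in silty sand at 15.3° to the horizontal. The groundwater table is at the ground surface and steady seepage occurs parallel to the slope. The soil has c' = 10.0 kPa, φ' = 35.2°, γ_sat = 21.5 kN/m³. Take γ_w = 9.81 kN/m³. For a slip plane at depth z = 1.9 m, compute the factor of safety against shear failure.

With seepage parallel to the slope and the water table at the surface, the effective normal stress on the slip plane uses the buoyant unit weight γ' = γ_sat − γ_w while the driving shear stress uses γ_sat:
FS = [c' + γ' z cos²β tanφ'] / [γ_sat z sinβ cosβ]
γ' = 21.5 − 9.81 = 11.69 kN/m³
Numerator = 10.0 + 11.69·1.9·cos²15.3°·tan35.2° = 10.0 + 11.69·1.9·0.9304·0.7054 = 24.577 kPa
Denominator = 21.5·1.9·sin15.3°·cos15.3° = 21.5·1.9·0.2639·0.9646 = 10.397 kPa
FS = 24.577 / 10.397 = 2.364

FS = 2.36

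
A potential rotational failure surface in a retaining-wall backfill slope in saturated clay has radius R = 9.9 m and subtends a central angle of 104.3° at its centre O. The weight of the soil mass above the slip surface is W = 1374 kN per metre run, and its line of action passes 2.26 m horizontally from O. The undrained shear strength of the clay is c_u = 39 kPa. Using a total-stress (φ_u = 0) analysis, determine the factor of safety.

FS = 2.24

Taking moments about the centre O, the resisting moment is provided by the undrained shear strength acting along the arc:
Arc length L_a = R·θ = 9.9·(104.3°·π/180) = 9.9·1.8204 = 18.02 m
M_R = c_u·L_a·R = 39·18.02·9.9 = 6958.2 kN·m/m
M_D = W·d = 1374·2.26 = 3105.2 kN·m/m
FS = M_R / M_D = 6958.2 / 3105.2 = 2.241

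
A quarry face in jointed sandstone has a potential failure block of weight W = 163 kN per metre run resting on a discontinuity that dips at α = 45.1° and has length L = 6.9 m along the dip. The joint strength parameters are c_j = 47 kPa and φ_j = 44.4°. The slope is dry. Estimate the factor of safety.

FS = 3.78

Resolving the block weight along and normal to the plane and applying the Mohr–Coulomb strength on the joint:
N' = W cosα = 163·cos45.1° = 115.1 kN/m
Driving force T = W sinα = 163·sin45.1° = 115.5 kN/m
Resisting force R = c_j·L + N'·tanφ_j = 47·6.9 + 115.1·tan44.4° = 324.3 + 112.7 = 437.0 kN/m
FS = R / T = 437.0 / 115.5 = 3.785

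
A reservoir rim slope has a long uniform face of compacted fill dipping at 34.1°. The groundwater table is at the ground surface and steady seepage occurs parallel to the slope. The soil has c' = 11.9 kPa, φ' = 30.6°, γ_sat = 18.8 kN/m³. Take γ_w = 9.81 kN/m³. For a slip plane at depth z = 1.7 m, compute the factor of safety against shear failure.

With seepage parallel to the slope and the water table at the surface, the effective normal stress on the slip plane uses the buoyant unit weight γ' = γ_sat − γ_w while the driving shear stress uses γ_sat:
FS = [c' + γ' z cos²β tanφ'] / [γ_sat z sinβ cosβ]
γ' = 18.8 − 9.81 = 8.99 kN/m³
Numerator = 11.9 + 8.99·1.7·cos²34.1°·tan30.6° = 11.9 + 8.99·1.7·0.6857·0.5914 = 18.097 kPa
Denominator = 18.8·1.7·sin34.1°·cos34.1° = 18.8·1.7·0.5606·0.8281 = 14.837 kPa
FS = 18.097 / 14.837 = 1.220

FS = 1.22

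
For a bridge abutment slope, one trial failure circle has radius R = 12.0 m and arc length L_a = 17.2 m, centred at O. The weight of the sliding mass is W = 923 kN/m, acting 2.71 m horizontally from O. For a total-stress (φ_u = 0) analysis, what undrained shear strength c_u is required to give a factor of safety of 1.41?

c_u = 17.1 kPa

FS = c_u·L_a·R / (W·d), so c_u = FS·W·d / (L_a·R).
c_u = 1.41·923·2.71 / (17.20·12.0) = 3526.9 / 206.40 = 17.09 kPa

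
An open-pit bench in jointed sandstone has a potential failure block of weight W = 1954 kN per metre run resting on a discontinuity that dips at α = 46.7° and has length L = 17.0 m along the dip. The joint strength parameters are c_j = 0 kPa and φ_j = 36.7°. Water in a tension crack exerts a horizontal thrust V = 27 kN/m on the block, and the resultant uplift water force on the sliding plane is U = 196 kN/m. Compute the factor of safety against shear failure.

Resolving the block weight along and normal to the plane and applying the Mohr–Coulomb strength on the joint:
N' = W cosα − U − V sinα = 1954·cos46.7° − 196 − 27·sin46.7° = 1124.4 kN/m
Driving force T = W sinα + V cosα = 1954·sin46.7° + 27·cos46.7° = 1440.6 kN/m
Resisting force R = c_j·L + N'·tanφ_j = 0·17.0 + 1124.4·tan36.7° = 0.0 + 838.1 = 838.1 kN/m
FS = R / T = 838.1 / 1440.6 = 0.582

FS = 0.58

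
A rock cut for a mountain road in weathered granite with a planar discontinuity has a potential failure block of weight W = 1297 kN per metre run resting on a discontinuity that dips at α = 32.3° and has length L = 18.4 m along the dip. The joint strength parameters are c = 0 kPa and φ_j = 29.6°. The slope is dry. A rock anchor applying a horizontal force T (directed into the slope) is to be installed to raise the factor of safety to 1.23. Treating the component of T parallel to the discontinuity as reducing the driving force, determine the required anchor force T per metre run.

T = 171 kN/m

Resolving forces along and normal to the sliding plane, with the horizontal anchor force T adding T·sinα to the effective normal force and T·cosα acting up the plane against the driving force:
FS = [cL + (W cosα + T sinα) tanφ_j] / [W sinα − T cosα]
Without the anchor: N' = 1096.3 kN/m, driving T_d = 693.1 kN/m, resisting R = 0·18.4 + 1096.3·tan29.6° = 622.8 kN/m, FS = 0.90.
Setting FS = 1.23 and solving for T:
1.23·(693.1 − T cos32.3°) = 622.8 + T sin32.3°·tan29.6°
T·(sin32.3°·tan29.6° + 1.23·cos32.3°) = 1.23·693.1 − 622.8
T·(0.5344·0.5681 + 1.23·0.8453) = 852.5 − 622.8 = 229.7
T·1.3432 = 229.7
T = 171.0 kN/m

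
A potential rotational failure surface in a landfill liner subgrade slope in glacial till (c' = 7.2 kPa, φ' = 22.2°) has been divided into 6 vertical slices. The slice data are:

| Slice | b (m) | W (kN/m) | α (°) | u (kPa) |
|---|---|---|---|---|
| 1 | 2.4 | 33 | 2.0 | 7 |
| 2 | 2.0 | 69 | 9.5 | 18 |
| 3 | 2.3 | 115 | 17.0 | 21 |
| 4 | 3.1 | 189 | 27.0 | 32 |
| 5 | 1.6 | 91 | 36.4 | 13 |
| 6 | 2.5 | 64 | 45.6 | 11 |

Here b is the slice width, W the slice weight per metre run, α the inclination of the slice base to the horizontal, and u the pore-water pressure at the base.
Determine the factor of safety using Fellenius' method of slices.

Ordinary method of slices: FS = Σ[c'·Δl_i + (W_i cosα_i − u_i·Δl_i)·tanφ'] / Σ W_i sinα_i, with Δl_i = b_i / cosα_i.
Slice 1: Δl = 2.4/cos2.0° = 2.401 m; N'_1 = 33·cos2.0° − 7·2.401 = 16.2; c'Δl = 17.29; W sinα = 1.2
Slice 2: Δl = 2.0/cos9.5° = 2.028 m; N'_2 = 69·cos9.5° − 18·2.028 = 31.6; c'Δl = 14.60; W sinα = 11.4
Slice 3: Δl = 2.3/cos17.0° = 2.405 m; N'_3 = 115·cos17.0° − 21·2.405 = 59.5; c'Δl = 17.32; W sinα = 33.6
Slice 4: Δl = 3.1/cos27.0° = 3.479 m; N'_4 = 189·cos27.0° − 32·3.479 = 57.1; c'Δl = 25.05; W sinα = 85.8
Slice 5: Δl = 1.6/cos36.4° = 1.988 m; N'_5 = 91·cos36.4° − 13·1.988 = 47.4; c'Δl = 14.31; W sinα = 54.0
Slice 6: Δl = 2.5/cos45.6° = 3.573 m; N'_6 = 64·cos45.6° − 11·3.573 = 5.5; c'Δl = 25.73; W sinα = 45.7
Σc'Δl = 114.3 kN/m; ΣN' = 217.1 kN/m; ΣW sinα = 231.7 kN/m
Resisting = 114.3 + 217.1·tan22.2° = 114.3 + 88.6 = 202.9 kN/m
FS = 202.9 / 231.7 = 0.876

FS = 0.88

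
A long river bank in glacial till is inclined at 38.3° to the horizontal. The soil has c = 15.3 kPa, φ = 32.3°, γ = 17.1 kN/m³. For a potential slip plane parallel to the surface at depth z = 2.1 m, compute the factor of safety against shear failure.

For an infinite slope with a slip plane parallel to the surface (no pore pressure): FS = [c + γz cos²β tanφ] / [γz sinβ cosβ].
γz = 17.1·2.1 = 35.91 kN/m²
Numerator = 15.3 + 35.91·cos²38.3°·tan32.3° = 15.3 + 35.91·0.6159·0.6322 = 29.281 kPa
Denominator = 35.91·sin38.3°·cos38.3° = 35.91·0.6198·0.7848 = 17.466 kPa
FS = 29.281 / 17.466 = 1.676

FS = 1.68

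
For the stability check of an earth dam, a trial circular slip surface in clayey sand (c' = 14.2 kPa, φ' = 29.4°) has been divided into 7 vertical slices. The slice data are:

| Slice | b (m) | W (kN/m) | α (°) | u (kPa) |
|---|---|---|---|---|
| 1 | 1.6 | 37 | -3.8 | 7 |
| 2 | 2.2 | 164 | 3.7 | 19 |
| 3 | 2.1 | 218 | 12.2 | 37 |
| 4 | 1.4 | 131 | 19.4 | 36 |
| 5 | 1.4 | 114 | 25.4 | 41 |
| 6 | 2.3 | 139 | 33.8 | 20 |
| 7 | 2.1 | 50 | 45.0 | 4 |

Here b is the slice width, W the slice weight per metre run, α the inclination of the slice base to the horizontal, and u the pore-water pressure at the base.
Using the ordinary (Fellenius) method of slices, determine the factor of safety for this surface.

FS = 1.84

Ordinary method of slices: FS = Σ[c'·Δl_i + (W_i cosα_i − u_i·Δl_i)·tanφ'] / Σ W_i sinα_i, with Δl_i = b_i / cosα_i.
Slice 1: Δl = 1.6/cos(-3.8°) = 1.604 m; N'_1 = 37·cos(-3.8°) − 7·1.604 = 25.7; c'Δl = 22.77; W sinα = -2.5
Slice 2: Δl = 2.2/cos3.7° = 2.205 m; N'_2 = 164·cos3.7° − 19·2.205 = 121.8; c'Δl = 31.31; W sinα = 10.6
Slice 3: Δl = 2.1/cos12.2° = 2.149 m; N'_3 = 218·cos12.2° − 37·2.149 = 133.6; c'Δl = 30.51; W sinα = 46.1
Slice 4: Δl = 1.4/cos19.4° = 1.484 m; N'_4 = 131·cos19.4° − 36·1.484 = 70.1; c'Δl = 21.08; W sinα = 43.5
Slice 5: Δl = 1.4/cos25.4° = 1.550 m; N'_5 = 114·cos25.4° − 41·1.550 = 39.4; c'Δl = 22.01; W sinα = 48.9
Slice 6: Δl = 2.3/cos33.8° = 2.768 m; N'_6 = 139·cos33.8° − 20·2.768 = 60.2; c'Δl = 39.30; W sinα = 77.3
Slice 7: Δl = 2.1/cos45.0° = 2.970 m; N'_7 = 50·cos45.0° − 4·2.970 = 23.5; c'Δl = 42.17; W sinα = 35.4
Σc'Δl = 209.1 kN/m; ΣN' = 474.2 kN/m; ΣW sinα = 259.3 kN/m
Resisting = 209.1 + 474.2·tan29.4° = 209.1 + 267.2 = 476.4 kN/m
FS = 476.4 / 259.3 = 1.837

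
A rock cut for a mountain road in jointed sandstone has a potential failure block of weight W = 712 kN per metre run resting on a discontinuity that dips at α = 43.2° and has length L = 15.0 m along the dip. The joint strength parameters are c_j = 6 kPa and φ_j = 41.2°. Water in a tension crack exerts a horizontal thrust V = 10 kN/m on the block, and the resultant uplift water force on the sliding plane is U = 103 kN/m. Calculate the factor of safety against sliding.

Resolving the block weight along and normal to the plane and applying the Mohr–Coulomb strength on the joint:
N' = W cosα − U − V sinα = 712·cos43.2° − 103 − 10·sin43.2° = 409.2 kN/m
Driving force T = W sinα + V cosα = 712·sin43.2° + 10·cos43.2° = 494.7 kN/m
Resisting force R = c_j·L + N'·tanφ_j = 6·15.0 + 409.2·tan41.2° = 90.0 + 358.2 = 448.2 kN/m
FS = R / T = 448.2 / 494.7 = 0.906

FS = 0.91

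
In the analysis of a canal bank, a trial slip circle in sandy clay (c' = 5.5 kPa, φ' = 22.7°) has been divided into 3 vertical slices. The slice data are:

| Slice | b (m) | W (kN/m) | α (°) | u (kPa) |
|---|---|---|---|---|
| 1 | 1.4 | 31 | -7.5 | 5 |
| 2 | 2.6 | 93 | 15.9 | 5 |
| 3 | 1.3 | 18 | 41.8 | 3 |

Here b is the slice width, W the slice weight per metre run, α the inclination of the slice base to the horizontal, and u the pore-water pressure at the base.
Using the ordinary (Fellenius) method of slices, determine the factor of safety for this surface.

FS = 2.31

Ordinary method of slices: FS = Σ[c'·Δl_i + (W_i cosα_i − u_i·Δl_i)·tanφ'] / Σ W_i sinα_i, with Δl_i = b_i / cosα_i.
Slice 1: Δl = 1.4/cos(-7.5°) = 1.412 m; N'_1 = 31·cos(-7.5°) − 5·1.412 = 23.7; c'Δl = 7.77; W sinα = -4.0
Slice 2: Δl = 2.6/cos15.9° = 2.703 m; N'_2 = 93·cos15.9° − 5·2.703 = 75.9; c'Δl = 14.87; W sinα = 25.5
Slice 3: Δl = 1.3/cos41.8° = 1.744 m; N'_3 = 18·cos41.8° − 3·1.744 = 8.2; c'Δl = 9.59; W sinα = 12.0
Σc'Δl = 32.2 kN/m; ΣN' = 107.8 kN/m; ΣW sinα = 33.4 kN/m
Resisting = 32.2 + 107.8·tan22.7° = 32.2 + 45.1 = 77.3 kN/m
FS = 77.3 / 33.4 = 2.313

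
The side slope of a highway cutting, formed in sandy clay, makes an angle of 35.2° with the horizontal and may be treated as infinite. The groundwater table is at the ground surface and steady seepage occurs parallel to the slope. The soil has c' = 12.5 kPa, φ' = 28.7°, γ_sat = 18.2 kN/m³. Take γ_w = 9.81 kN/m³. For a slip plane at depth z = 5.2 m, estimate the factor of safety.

FS = 0.64

With seepage parallel to the slope and the water table at the surface, the effective normal stress on the slip plane uses the buoyant unit weight γ' = γ_sat − γ_w while the driving shear stress uses γ_sat:
FS = [c' + γ' z cos²β tanφ'] / [γ_sat z sinβ cosβ]
γ' = 18.2 − 9.81 = 8.39 kN/m³
Numerator = 12.5 + 8.39·5.2·cos²35.2°·tan28.7° = 12.5 + 8.39·5.2·0.6677·0.5475 = 28.449 kPa
Denominator = 18.2·5.2·sin35.2°·cos35.2° = 18.2·5.2·0.5764·0.8171 = 44.578 kPa
FS = 28.449 / 44.578 = 0.638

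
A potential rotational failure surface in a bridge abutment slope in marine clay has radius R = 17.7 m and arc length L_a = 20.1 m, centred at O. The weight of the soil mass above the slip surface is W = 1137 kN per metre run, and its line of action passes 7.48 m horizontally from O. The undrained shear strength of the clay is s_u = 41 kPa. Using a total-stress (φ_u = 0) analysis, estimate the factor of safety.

Taking moments about the centre O, the resisting moment is provided by the undrained shear strength acting along the arc:
M_R = s_u·L_a·R = 41·20.10·17.7 = 14586.6 kN·m/m
M_D = W·d = 1137·7.48 = 8504.8 kN·m/m
FS = M_R / M_D = 14586.6 / 8504.8 = 1.715

FS = 1.72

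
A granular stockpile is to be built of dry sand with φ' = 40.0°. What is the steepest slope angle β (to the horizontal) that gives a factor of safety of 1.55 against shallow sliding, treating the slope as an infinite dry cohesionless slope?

For an infinite dry cohesionless slope FS = tanφ'/tanβ, so tanβ = tanφ' / FS.
tanβ = tan40.0° / 1.55 = 0.8391 / 1.55 = 0.5414
β = arctan(0.5414) = 28.43°

β = 28.4°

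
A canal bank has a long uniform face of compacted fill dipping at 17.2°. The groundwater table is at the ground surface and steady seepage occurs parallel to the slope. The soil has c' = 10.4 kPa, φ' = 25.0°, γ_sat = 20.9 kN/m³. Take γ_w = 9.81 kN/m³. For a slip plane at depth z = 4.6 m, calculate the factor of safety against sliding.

FS = 1.18

With seepage parallel to the slope and the water table at the surface, the effective normal stress on the slip plane uses the buoyant unit weight γ' = γ_sat − γ_w while the driving shear stress uses γ_sat:
FS = [c' + γ' z cos²β tanφ'] / [γ_sat z sinβ cosβ]
γ' = 20.9 − 9.81 = 11.09 kN/m³
Numerator = 10.4 + 11.09·4.6·cos²17.2°·tan25.0° = 10.4 + 11.09·4.6·0.9126·0.4663 = 32.108 kPa
Denominator = 20.9·4.6·sin17.2°·cos17.2° = 20.9·4.6·0.2957·0.9553 = 27.158 kPa
FS = 32.108 / 27.158 = 1.182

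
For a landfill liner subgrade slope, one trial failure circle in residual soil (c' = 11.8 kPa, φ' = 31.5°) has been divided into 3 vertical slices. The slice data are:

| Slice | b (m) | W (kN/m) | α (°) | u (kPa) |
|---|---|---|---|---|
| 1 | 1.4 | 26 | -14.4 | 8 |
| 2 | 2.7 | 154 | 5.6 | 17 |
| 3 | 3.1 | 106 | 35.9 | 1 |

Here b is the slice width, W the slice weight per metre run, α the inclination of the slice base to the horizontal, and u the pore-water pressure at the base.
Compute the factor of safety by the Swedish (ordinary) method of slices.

Ordinary method of slices: FS = Σ[c'·Δl_i + (W_i cosα_i − u_i·Δl_i)·tanφ'] / Σ W_i sinα_i, with Δl_i = b_i / cosα_i.
Slice 1: Δl = 1.4/cos(-14.4°) = 1.445 m; N'_1 = 26·cos(-14.4°) − 8·1.445 = 13.6; c'Δl = 17.06; W sinα = -6.5
Slice 2: Δl = 2.7/cos5.6° = 2.713 m; N'_2 = 154·cos5.6° − 17·2.713 = 107.1; c'Δl = 32.01; W sinα = 15.0
Slice 3: Δl = 3.1/cos35.9° = 3.827 m; N'_3 = 106·cos35.9° − 1·3.827 = 82.0; c'Δl = 45.16; W sinα = 62.2
Σc'Δl = 94.2 kN/m; ΣN' = 202.8 kN/m; ΣW sinα = 70.7 kN/m
Resisting = 94.2 + 202.8·tan31.5° = 94.2 + 124.3 = 218.5 kN/m
FS = 218.5 / 70.7 = 3.090

FS = 3.09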